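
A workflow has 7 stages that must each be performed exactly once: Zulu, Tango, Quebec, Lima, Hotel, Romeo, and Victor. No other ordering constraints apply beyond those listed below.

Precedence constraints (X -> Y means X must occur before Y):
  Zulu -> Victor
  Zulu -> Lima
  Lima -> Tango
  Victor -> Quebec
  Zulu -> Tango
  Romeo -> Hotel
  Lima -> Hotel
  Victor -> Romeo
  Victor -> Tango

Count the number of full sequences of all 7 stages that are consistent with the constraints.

37

Only Zulu has no prerequisites, so it must go first.
Enumerating by repeatedly choosing an available stage (one whose prerequisites are all placed) gives 37 distinct complete orderings.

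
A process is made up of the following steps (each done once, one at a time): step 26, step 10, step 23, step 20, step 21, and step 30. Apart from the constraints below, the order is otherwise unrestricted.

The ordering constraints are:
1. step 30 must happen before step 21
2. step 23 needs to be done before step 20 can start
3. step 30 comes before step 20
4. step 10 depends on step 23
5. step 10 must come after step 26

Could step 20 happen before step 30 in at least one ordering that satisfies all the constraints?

There is a dependency chain step 30 → step 20, so step 20 always comes after step 30.
Hence step 20 can never be scheduled before step 30.

No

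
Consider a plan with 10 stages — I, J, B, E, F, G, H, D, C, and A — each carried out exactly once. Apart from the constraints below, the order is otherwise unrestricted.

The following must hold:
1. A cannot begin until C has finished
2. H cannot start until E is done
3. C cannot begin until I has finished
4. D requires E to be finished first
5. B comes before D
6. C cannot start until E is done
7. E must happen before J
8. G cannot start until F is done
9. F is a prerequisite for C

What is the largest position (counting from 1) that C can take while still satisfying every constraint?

9

The only stage forced after C (directly or by a chain) is A.
With 1 mandatory successor out of 10 stages total, the latest slot for C is 10−1 = 9, and it's reachable by doing all non-successors before C.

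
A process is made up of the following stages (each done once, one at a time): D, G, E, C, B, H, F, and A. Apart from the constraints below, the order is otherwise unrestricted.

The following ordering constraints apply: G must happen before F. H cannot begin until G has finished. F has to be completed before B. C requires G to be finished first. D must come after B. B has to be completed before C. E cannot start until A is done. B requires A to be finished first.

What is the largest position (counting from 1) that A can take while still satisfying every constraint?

Every stage that must follow A has to come after it. Tracing all chains starting from A, those stages are: D, E, C, B — 4 in total.
So at least 4 stages follow A, putting A no later than position 4. That position is achievable by scheduling everything else first.

4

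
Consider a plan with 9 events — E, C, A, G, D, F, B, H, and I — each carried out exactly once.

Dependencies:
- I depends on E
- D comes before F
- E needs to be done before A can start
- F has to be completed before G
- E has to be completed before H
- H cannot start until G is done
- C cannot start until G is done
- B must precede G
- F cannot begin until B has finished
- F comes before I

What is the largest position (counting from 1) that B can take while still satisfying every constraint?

4

The events that are forced after B, directly or by a chain of constraints, are C, G, F, H, I. That's 5 events.
With 5 mandatory successors out of 9 events total, the latest slot for B is 9−5 = 4, and it's reachable by doing all non-successors before B.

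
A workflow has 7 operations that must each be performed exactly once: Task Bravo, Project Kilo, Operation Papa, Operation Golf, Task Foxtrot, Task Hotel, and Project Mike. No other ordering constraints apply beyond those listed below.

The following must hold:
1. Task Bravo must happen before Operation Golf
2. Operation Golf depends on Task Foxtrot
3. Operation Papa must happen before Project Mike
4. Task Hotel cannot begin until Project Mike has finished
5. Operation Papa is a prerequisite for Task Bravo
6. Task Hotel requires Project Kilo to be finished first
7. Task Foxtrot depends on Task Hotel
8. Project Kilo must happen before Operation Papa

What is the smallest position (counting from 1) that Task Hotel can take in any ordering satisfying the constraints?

4

Every operation that must precede Task Hotel has to come before it. Tracing all chains that end at Task Hotel, those operations are: Project Kilo, Operation Papa, Project Mike — 3 in total.
So at minimum 3 operations come before Task Hotel, putting Task Hotel no earlier than position 4. That position is achievable by scheduling exactly those predecessors first.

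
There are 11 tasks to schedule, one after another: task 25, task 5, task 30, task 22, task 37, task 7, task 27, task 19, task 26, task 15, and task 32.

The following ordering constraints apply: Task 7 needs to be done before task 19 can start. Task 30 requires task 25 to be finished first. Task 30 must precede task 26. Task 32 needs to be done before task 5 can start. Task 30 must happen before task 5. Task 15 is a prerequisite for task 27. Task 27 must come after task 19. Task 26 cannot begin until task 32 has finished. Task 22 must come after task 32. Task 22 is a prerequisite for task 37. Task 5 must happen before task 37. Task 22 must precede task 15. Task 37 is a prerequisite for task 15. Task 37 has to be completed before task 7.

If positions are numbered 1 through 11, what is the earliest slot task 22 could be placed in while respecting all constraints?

Working backwards through the constraints from task 22, its only required predecessor is task 32.
So at minimum 1 task comes before task 22, putting task 22 no earlier than position 2. That position is achievable by scheduling exactly that predecessor first.

2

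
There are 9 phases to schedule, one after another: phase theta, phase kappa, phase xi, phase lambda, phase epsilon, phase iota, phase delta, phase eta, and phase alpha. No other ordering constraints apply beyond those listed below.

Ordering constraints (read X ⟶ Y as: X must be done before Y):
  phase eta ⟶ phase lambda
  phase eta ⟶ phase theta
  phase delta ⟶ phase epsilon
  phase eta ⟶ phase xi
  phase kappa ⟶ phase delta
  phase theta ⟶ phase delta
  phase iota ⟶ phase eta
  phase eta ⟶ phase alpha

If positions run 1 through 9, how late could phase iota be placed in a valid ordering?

2

Every phase that must follow phase iota has to come after it. Tracing all chains starting from phase iota, those phases are: phase theta, phase xi, phase lambda, phase epsilon, phase delta, phase eta, phase alpha — 7 in total.
With 7 mandatory successors out of 9 phases total, the latest slot for phase iota is 9−7 = 2, and it's reachable by doing all non-successors before phase iota.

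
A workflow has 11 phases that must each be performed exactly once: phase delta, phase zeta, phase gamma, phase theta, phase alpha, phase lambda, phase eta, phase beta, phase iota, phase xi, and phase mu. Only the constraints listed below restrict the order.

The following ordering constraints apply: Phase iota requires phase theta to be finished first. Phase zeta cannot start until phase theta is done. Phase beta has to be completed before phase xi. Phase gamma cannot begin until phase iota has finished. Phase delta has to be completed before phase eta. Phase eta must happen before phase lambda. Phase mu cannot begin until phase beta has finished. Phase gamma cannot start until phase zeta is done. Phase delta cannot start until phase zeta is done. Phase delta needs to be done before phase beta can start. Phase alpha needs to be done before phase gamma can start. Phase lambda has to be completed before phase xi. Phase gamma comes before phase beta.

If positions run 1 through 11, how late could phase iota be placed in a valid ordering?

7

The phases that are forced after phase iota, directly or by a chain of constraints, are phase gamma, phase beta, phase xi, phase mu. That's 4 phases.
So at least 4 phases follow phase iota, putting phase iota no later than position 7. That position is achievable by scheduling everything else first.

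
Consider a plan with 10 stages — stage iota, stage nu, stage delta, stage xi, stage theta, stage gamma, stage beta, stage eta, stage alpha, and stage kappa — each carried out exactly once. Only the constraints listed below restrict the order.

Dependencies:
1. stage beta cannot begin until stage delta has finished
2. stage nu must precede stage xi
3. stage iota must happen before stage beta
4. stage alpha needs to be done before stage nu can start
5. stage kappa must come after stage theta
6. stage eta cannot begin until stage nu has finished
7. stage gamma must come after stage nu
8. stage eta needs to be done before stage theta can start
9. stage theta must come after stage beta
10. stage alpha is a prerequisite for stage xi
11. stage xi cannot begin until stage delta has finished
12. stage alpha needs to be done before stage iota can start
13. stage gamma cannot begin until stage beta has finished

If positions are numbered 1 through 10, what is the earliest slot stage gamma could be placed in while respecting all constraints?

Working backwards through the constraints from stage gamma, its full set of required predecessors is stage iota, stage nu, stage delta, stage beta, stage alpha — 5 of them.
So at minimum 5 stages come before stage gamma, putting stage gamma no earlier than position 6. That position is achievable by scheduling exactly those predecessors first.

6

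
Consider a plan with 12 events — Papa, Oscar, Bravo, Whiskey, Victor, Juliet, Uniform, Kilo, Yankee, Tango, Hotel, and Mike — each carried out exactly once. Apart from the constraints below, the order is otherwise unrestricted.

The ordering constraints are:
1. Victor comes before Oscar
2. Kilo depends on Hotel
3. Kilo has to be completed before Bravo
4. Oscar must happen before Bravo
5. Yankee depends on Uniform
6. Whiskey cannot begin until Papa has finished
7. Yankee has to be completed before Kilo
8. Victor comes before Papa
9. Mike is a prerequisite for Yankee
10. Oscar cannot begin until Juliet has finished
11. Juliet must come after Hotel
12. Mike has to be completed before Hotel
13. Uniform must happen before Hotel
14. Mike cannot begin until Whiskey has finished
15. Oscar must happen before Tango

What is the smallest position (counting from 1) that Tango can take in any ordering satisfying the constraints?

9

The events that are forced before Tango, directly or transitively, are Papa, Oscar, Whiskey, Victor, Juliet, Uniform, Hotel, Mike. That's 8 events.
With 8 mandatory predecessors, the earliest Tango can sit is position 8+1 = 9, and placing just those 8 first achieves it.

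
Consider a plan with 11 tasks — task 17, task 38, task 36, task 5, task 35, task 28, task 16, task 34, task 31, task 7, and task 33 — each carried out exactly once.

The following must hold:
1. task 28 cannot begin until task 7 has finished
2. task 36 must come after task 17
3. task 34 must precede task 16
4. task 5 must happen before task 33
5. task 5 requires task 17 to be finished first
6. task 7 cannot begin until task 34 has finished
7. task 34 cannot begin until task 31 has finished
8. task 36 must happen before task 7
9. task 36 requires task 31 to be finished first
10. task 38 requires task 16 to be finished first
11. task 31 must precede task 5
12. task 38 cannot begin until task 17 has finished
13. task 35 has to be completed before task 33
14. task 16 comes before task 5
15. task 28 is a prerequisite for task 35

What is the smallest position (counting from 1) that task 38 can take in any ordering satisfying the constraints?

5

Every task that must precede task 38 has to come before it. Tracing all chains that end at task 38, those tasks are: task 17, task 16, task 34, task 31 — 4 in total.
So at minimum 4 tasks come before task 38, putting task 38 no earlier than position 5. That position is achievable by scheduling exactly those predecessors first.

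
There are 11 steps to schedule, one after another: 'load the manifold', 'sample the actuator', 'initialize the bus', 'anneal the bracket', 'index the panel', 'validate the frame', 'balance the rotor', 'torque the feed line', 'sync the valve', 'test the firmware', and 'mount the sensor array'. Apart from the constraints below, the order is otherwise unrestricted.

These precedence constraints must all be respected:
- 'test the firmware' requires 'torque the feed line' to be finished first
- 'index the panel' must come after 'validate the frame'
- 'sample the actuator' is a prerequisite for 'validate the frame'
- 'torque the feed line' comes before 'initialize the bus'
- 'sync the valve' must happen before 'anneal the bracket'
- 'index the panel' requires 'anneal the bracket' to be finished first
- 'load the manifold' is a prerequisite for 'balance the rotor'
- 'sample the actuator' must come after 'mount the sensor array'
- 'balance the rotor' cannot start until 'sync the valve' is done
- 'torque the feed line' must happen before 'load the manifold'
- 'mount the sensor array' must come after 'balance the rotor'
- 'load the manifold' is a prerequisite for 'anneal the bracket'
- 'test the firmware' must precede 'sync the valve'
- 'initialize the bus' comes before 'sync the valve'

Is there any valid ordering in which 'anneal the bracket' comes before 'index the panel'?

'anneal the bracket' is actually forced before 'index the panel' by the constraints, so certainly some valid ordering has 'anneal the bracket' first.

Yes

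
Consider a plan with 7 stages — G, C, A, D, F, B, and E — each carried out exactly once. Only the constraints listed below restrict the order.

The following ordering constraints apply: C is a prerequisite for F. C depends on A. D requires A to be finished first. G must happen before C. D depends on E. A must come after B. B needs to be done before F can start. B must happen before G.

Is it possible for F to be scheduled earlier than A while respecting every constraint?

No

Following A → C → F, A must precede F in every valid ordering.
So no valid ordering can have F before A.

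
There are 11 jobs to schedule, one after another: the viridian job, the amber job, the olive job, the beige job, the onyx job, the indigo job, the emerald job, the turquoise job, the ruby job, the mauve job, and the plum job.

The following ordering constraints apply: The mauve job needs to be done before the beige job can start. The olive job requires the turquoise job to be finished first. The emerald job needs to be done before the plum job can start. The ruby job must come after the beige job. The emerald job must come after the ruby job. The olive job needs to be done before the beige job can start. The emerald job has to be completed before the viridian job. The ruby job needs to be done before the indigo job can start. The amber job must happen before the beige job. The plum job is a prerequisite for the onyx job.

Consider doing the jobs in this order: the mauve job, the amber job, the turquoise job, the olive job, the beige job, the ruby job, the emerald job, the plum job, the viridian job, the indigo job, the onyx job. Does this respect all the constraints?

Yes

Checking each listed constraint against this order: for instance, the ruby job is in position 6 and the indigo job in position 10, so that constraint holds — and the remaining constraints check out the same way.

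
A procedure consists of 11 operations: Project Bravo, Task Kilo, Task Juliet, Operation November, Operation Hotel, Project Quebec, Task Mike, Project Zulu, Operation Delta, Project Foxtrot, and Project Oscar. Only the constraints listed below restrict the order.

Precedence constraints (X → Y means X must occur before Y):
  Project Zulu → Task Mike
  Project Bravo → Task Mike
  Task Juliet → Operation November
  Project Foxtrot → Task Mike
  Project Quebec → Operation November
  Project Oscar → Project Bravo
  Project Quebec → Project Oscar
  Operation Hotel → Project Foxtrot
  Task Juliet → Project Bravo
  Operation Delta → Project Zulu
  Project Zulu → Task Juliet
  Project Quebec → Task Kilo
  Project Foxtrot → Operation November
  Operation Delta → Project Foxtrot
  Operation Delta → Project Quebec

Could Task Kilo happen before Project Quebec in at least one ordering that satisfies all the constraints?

No

The constraints give a chain Project Quebec → Task Kilo, which forces Project Quebec before Task Kilo.
So no valid ordering can have Task Kilo before Project Quebec.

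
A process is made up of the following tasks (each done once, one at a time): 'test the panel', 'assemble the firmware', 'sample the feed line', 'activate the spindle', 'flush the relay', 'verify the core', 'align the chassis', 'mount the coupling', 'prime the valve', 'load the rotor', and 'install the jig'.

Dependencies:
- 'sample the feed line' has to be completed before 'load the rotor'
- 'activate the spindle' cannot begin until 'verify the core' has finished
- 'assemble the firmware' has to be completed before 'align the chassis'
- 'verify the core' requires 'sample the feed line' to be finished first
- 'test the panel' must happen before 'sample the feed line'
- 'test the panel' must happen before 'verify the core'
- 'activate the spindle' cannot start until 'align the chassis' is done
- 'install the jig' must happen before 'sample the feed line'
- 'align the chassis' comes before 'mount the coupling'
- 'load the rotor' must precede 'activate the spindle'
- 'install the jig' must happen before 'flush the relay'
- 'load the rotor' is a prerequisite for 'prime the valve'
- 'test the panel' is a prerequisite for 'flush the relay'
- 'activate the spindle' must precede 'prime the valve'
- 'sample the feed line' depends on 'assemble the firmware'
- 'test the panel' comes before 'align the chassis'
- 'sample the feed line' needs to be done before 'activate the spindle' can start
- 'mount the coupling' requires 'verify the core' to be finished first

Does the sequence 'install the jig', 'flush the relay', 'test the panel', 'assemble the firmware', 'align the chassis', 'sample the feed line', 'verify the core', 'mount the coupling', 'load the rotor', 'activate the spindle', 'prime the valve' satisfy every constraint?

No

The sequence places 'flush the relay' ahead of 'test the panel'.
But one of the constraints requires 'test the panel' before 'flush the relay', so this ordering violates it.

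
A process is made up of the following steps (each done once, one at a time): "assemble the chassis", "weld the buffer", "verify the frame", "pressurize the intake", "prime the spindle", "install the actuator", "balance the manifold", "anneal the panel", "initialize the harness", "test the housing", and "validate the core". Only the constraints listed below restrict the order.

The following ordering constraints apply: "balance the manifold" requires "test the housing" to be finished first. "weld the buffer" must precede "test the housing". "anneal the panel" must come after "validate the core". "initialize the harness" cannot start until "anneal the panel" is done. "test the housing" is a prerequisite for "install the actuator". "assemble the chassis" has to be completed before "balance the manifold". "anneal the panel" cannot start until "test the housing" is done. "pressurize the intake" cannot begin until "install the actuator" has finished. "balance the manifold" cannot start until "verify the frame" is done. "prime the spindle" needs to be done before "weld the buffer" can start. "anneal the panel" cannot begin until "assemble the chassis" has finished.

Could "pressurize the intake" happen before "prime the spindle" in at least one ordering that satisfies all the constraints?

No

There is a dependency chain "prime the spindle" → "weld the buffer" → "test the housing" → "install the actuator" → "pressurize the intake", so "pressurize the intake" always comes after "prime the spindle".
So no valid ordering can have "pressurize the intake" before "prime the spindle".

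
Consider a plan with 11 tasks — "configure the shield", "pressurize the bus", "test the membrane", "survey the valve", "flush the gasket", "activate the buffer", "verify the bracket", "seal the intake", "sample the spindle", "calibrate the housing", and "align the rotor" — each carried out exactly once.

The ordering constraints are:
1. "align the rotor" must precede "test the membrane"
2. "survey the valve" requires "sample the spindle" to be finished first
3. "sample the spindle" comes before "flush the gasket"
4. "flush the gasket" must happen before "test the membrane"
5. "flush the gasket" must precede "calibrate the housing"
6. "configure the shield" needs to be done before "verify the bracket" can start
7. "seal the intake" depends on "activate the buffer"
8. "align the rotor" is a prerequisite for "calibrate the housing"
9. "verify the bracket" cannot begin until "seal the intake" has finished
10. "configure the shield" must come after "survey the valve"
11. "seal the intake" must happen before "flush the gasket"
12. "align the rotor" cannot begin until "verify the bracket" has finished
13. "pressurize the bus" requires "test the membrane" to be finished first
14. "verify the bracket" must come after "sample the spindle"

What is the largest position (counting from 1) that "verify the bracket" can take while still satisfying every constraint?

7

Every task that must follow "verify the bracket" has to come after it. Tracing all chains starting from "verify the bracket", those tasks are: "pressurize the bus", "test the membrane", "calibrate the housing", "align the rotor" — 4 in total.
So at least 4 tasks follow "verify the bracket", putting "verify the bracket" no later than position 7. That position is achievable by scheduling everything else first.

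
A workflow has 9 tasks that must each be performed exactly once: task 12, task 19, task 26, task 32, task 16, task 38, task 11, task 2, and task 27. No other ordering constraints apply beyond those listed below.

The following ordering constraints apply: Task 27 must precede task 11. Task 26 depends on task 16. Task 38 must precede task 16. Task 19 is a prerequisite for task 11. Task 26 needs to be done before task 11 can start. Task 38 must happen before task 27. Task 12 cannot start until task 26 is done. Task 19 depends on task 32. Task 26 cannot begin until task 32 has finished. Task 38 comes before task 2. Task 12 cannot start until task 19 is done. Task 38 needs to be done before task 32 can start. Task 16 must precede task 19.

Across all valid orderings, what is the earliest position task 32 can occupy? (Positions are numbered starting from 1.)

2

Working backwards through the constraints from task 32, its only required predecessor is task 38.
With 1 mandatory predecessor, the earliest task 32 can sit is position 1+1 = 2, and placing just that one first achieves it.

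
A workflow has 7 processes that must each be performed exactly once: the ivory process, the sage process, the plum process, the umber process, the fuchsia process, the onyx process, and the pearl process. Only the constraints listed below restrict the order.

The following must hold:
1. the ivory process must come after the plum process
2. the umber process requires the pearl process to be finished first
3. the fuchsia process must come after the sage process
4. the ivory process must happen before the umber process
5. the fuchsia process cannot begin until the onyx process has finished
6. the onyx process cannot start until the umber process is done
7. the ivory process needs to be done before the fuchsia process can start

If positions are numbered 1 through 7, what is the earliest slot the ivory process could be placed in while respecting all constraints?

The only process forced before the ivory process (directly or transitively) is the plum process.
With 1 mandatory predecessor, the earliest the ivory process can sit is position 1+1 = 2, and placing just that one first achieves it.

2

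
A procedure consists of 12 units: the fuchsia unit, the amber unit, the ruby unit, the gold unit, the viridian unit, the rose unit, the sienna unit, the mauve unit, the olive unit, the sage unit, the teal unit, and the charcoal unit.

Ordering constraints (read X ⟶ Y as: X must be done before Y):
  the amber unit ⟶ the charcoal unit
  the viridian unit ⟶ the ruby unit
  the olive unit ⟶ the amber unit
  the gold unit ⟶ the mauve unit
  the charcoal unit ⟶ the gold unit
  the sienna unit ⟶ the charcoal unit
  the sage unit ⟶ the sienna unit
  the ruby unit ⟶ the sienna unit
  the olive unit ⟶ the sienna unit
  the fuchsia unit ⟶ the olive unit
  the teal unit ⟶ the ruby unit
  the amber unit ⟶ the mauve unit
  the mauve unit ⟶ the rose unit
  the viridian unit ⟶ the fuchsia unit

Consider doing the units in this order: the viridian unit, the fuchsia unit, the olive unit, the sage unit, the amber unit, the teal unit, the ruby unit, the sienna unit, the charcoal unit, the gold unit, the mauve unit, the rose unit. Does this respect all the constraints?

Yes

Going through the constraints one by one, each required predecessor appears earlier in the sequence than its dependent — e.g. the amber unit (position 5) is before the mauve unit (position 11), as required.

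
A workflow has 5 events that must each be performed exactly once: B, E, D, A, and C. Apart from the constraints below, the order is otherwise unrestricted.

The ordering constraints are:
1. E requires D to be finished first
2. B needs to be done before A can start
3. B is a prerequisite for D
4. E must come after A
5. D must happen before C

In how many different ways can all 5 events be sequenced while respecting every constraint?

5

B is the only event with nothing required before it, so every ordering starts there.
Counting all ways to extend the partial order to a total order gives 5.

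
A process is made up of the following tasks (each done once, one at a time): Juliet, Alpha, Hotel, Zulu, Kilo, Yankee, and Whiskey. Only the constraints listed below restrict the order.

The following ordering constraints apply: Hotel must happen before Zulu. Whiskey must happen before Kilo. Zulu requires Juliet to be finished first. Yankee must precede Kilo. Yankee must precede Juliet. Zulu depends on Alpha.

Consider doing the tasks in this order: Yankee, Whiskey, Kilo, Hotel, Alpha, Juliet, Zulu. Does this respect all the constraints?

Yes

Going through the constraints one by one, each required predecessor appears earlier in the sequence than its dependent — e.g. Yankee (position 1) is before Juliet (position 6), as required.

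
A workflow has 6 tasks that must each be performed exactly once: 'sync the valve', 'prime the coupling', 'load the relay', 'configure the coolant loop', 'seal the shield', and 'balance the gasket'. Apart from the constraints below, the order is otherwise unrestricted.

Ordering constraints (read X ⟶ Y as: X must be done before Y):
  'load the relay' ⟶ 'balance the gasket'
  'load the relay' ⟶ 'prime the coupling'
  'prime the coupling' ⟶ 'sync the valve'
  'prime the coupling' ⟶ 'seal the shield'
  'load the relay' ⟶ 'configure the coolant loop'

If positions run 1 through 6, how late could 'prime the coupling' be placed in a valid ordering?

Following every chain forward from 'prime the coupling', the tasks that must come later are 'sync the valve', 'seal the shield' — 2 of them.
So at least 2 tasks follow 'prime the coupling', putting 'prime the coupling' no later than position 4. That position is achievable by scheduling everything else first.

4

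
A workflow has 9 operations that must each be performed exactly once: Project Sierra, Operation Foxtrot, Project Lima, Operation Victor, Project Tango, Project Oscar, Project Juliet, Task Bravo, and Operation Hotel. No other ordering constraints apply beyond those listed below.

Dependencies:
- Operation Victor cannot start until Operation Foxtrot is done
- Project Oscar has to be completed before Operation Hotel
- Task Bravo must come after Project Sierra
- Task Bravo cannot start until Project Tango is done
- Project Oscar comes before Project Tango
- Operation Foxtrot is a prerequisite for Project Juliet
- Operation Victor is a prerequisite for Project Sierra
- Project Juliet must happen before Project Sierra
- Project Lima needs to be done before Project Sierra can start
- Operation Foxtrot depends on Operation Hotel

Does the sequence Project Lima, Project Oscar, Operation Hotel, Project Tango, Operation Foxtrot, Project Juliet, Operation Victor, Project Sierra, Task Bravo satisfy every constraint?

Checking each listed constraint against this order: for instance, Project Lima is in position 1 and Project Sierra in position 8, so that constraint holds — and the remaining constraints check out the same way.

Yes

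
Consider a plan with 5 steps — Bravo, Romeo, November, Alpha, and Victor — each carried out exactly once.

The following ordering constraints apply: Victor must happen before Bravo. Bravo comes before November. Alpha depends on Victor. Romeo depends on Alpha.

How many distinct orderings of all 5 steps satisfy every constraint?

Victor is the only step with nothing required before it, so every ordering starts there.
Counting all ways to extend the partial order to a total order gives 6.

6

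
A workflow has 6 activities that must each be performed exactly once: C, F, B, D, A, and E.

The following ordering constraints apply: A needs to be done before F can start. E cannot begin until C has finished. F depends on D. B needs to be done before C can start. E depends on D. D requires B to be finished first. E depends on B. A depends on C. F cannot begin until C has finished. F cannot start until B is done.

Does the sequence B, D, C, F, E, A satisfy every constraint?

Here A comes after F.
But one of the constraints requires A before F, so this ordering violates it.

No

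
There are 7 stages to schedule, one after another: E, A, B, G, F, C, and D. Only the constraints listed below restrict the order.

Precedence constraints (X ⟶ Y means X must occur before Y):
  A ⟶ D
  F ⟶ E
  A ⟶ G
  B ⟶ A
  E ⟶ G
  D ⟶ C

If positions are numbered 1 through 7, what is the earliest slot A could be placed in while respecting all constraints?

2

The only stage forced before A (directly or transitively) is B.
With 1 mandatory predecessor, the earliest A can sit is position 1+1 = 2, and placing just that one first achieves it.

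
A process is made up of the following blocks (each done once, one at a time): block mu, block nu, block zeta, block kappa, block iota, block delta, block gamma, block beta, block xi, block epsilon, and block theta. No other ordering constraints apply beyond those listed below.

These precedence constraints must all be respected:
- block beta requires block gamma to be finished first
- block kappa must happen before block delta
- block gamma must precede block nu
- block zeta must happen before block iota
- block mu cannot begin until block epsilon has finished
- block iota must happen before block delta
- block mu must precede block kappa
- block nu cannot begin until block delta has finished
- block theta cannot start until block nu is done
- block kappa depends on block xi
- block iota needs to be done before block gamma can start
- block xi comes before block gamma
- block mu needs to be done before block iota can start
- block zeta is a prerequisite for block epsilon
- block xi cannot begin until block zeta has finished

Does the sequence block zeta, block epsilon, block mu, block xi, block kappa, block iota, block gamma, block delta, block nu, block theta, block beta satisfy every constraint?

Yes

Checking each listed constraint against this order: for instance, block zeta is in position 1 and block iota in position 6, so that constraint holds — and the remaining constraints check out the same way.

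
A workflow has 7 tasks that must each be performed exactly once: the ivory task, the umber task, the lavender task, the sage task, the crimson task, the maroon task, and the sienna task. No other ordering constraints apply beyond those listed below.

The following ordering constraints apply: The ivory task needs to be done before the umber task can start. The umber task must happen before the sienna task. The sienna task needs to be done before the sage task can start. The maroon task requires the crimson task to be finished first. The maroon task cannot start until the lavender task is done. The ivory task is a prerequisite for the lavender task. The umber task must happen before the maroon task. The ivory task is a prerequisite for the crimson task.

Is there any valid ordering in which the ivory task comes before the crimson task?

Every valid ordering already has the ivory task before the crimson task (the constraints require it), so in particular at least one does.

Yes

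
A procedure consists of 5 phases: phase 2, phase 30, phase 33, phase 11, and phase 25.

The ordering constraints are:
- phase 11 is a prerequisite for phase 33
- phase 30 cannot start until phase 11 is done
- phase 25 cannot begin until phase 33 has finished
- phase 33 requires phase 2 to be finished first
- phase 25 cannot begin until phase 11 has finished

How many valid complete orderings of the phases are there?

7

The phases with no prerequisites are phase 2, phase 11; any of them can be placed first.
Systematically extending each partial ordering one phase at a time and counting, there are 7 complete orderings.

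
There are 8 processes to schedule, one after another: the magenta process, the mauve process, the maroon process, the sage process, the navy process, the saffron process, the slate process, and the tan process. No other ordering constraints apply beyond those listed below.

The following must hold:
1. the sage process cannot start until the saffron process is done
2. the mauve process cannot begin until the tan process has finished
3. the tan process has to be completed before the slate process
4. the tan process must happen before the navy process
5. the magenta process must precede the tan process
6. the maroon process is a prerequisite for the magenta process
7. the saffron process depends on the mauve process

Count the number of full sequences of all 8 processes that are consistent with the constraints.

The maroon process is the only process with nothing required before it, so every ordering starts there.
Systematically extending each partial ordering one process at a time and counting, there are 20 complete orderings.

20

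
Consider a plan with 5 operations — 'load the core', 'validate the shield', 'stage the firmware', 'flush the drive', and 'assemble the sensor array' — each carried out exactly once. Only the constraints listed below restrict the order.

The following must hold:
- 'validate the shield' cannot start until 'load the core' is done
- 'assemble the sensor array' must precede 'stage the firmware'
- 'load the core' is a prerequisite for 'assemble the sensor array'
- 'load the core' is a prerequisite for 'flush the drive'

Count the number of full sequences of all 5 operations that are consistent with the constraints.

12

Only 'load the core' has no prerequisites, so it must go first.
Counting all ways to extend the partial order to a total order gives 12.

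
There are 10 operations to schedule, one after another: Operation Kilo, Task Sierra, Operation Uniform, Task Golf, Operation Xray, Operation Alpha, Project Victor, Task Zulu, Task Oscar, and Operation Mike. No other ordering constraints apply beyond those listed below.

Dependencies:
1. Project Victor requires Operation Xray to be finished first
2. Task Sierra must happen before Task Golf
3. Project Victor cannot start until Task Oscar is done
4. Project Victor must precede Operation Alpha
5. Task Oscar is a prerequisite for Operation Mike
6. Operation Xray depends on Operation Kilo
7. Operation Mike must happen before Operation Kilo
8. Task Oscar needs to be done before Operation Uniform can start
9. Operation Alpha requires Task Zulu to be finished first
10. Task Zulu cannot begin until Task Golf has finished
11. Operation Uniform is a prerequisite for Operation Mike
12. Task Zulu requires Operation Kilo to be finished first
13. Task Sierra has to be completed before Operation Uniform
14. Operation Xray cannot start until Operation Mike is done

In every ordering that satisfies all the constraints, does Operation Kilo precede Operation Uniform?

No

The constraints actually force Operation Uniform before Operation Kilo (via Operation Uniform → Operation Mike → Operation Kilo), not the other way around.
So Operation Kilo never precedes Operation Uniform.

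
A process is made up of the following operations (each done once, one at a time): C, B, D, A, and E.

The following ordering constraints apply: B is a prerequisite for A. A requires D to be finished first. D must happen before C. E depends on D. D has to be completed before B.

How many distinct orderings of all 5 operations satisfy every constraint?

12

Only D has no prerequisites, so it must go first.
Counting all ways to extend the partial order to a total order gives 12.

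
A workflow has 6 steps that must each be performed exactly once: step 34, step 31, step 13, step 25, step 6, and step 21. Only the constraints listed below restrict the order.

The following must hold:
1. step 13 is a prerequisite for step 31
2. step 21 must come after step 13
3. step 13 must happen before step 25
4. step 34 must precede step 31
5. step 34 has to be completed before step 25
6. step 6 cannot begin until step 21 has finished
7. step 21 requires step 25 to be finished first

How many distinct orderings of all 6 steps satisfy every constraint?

8

2 steps have no prerequisites (step 34, step 13), so any of them could come first.
Enumerating by repeatedly choosing an available step (one whose prerequisites are all placed) gives 8 distinct complete orderings.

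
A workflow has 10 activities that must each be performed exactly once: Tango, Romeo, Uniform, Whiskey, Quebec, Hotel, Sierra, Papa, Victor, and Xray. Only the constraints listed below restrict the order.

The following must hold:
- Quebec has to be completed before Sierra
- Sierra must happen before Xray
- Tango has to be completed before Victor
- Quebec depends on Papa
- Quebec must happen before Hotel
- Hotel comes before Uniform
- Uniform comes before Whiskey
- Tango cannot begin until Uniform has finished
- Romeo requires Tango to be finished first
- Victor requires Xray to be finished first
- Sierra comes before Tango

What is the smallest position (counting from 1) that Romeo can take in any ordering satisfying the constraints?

The activities that are forced before Romeo, directly or transitively, are Tango, Uniform, Quebec, Hotel, Sierra, Papa. That's 6 activities.
So at minimum 6 activities come before Romeo, putting Romeo no earlier than position 7. That position is achievable by scheduling exactly those predecessors first.

7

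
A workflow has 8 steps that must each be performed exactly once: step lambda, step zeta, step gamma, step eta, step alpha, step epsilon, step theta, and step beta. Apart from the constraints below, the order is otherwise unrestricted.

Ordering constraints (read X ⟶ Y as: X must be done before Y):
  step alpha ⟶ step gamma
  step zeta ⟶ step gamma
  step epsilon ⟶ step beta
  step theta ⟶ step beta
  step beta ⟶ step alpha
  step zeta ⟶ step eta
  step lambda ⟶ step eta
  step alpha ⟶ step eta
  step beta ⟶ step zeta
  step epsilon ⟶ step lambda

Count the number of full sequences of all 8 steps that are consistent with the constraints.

2 steps have no prerequisites (step epsilon, step theta), so any of them could come first.
Systematically extending each partial ordering one step at a time and counting, there are 40 complete orderings.

40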